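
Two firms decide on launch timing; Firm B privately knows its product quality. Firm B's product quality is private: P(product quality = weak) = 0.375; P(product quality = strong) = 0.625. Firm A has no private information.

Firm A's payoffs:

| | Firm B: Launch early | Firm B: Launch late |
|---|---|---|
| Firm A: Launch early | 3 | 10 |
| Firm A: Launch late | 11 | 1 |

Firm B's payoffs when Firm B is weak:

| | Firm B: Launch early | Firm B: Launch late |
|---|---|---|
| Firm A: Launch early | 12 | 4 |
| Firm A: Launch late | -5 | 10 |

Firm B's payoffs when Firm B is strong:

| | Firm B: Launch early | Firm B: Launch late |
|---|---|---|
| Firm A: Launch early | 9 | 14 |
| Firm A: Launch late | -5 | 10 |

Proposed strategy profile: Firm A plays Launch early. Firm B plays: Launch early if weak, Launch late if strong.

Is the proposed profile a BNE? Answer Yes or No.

A profile is a BNE iff every type of every player is best-responding given beliefs about the other side.
Firm A plays Launch early: E[Launch early] = 0.375·(3) + 0.625·(10) = 7.375; E[Launch late] = 4.75. Best-responding. ✓
Firm B (product quality weak), facing Launch early: Launch early gives 12, Launch late gives 4. Proposed Launch early is best. ✓
Firm B (product quality strong), facing Launch early: Launch early gives 9, Launch late gives 14. Proposed Launch late is best. ✓

Yes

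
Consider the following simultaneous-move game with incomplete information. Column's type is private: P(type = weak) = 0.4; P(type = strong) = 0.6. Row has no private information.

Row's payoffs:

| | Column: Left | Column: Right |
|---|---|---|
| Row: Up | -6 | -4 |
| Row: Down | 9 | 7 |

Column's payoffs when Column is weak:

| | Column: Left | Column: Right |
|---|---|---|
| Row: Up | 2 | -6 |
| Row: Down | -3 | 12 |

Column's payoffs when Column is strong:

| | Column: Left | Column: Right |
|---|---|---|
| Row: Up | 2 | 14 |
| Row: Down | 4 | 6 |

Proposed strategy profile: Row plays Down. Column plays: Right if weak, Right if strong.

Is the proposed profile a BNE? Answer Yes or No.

Yes

Row plays Down: E[Down] = 0.4·(7) + 0.6·(7) = 7; E[Up] = -4. Best-responding. ✓
Column (type weak), facing Down: Left gives -3, Right gives 12. Proposed Right is best. ✓
Column (type strong), facing Down: Left gives 4, Right gives 6. Proposed Right is best. ✓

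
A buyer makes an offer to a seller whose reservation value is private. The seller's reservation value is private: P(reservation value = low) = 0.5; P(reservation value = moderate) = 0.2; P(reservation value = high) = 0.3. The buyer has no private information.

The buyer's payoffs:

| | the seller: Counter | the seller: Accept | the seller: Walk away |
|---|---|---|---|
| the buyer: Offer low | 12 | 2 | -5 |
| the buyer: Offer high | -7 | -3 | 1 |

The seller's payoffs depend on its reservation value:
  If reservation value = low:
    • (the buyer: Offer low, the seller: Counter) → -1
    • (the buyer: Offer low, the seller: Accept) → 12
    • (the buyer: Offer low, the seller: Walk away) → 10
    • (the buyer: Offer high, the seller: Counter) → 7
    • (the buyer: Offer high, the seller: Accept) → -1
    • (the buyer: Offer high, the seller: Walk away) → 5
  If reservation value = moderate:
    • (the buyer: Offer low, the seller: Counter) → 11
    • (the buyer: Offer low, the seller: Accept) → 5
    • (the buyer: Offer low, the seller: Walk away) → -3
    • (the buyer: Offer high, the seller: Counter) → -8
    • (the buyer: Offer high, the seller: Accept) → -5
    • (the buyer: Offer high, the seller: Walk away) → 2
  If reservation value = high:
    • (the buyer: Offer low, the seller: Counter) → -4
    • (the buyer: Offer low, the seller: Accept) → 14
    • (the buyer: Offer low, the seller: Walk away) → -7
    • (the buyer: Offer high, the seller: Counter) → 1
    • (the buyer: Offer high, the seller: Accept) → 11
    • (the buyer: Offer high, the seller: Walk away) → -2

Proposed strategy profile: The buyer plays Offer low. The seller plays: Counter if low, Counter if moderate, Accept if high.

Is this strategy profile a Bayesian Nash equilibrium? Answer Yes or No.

A profile is a BNE iff every type of every player is best-responding given beliefs about the other side.
The buyer plays Offer low: E[Offer low] = 0.5·(12) + 0.2·(12) + 0.3·(2) = 9; E[Offer high] = -5.8. Best-responding. ✓
The seller (reservation value low), facing Offer low: Counter gives -1, Accept gives 12, Walk away gives 10. Proposed Counter is not best — profitable deviation exists. ✗
The seller (reservation value moderate), facing Offer low: Counter gives 11, Accept gives 5, Walk away gives -3. Proposed Counter is best. ✓
The seller (reservation value high), facing Offer low: Counter gives -4, Accept gives 14, Walk away gives -7. Proposed Accept is best. ✓

No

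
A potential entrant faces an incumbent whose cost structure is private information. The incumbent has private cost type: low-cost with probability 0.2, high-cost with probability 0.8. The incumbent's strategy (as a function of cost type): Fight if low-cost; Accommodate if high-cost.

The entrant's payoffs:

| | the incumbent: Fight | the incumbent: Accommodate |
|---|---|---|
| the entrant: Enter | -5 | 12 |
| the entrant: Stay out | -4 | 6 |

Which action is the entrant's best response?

Enter

E[Enter] = 0.2·(-5) + 0.8·(12) = 8.6
E[Stay out] = 0.2·(-4) + 0.8·(6) = 4
Best response: Enter (8.6 is the largest).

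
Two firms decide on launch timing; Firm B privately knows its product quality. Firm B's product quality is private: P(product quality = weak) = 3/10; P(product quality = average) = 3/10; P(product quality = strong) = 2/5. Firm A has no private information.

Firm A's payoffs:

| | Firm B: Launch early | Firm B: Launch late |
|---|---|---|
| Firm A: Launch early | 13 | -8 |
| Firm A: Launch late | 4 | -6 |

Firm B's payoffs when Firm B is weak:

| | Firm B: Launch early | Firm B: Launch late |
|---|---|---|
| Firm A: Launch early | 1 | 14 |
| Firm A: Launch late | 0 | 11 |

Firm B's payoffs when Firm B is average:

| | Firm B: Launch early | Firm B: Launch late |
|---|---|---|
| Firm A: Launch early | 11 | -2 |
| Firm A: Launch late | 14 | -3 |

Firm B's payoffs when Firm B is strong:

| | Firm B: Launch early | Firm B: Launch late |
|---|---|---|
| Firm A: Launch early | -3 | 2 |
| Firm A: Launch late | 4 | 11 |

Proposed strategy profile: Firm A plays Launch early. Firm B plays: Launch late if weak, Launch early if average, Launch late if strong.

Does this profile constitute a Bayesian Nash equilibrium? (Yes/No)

A profile is a BNE iff every type of every player is best-responding given beliefs about the other side.
Firm A plays Launch early: E[Launch early] = 3/10·(-8) + 3/10·(13) + 2/5·(-8) = -17/10; E[Launch late] = -3. Best-responding. ✓
Firm B (product quality weak), facing Launch early: Launch early gives 1, Launch late gives 14. Proposed Launch late is best. ✓
Firm B (product quality average), facing Launch early: Launch early gives 11, Launch late gives -2. Proposed Launch early is best. ✓
Firm B (product quality strong), facing Launch early: Launch early gives -3, Launch late gives 2. Proposed Launch late is best. ✓

Yes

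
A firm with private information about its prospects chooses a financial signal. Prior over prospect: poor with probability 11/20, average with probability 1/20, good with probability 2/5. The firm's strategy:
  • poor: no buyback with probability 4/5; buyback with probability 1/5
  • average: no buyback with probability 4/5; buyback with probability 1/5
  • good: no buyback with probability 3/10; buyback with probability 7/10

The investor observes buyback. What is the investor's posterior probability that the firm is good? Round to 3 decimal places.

0.700

P(buyback) = (11/20)·(1/5) + (1/20)·(1/5) + (2/5)·(7/10) = 2/5
P(good | buyback) = ((2/5)·(7/10)) / (2/5) = (7/25) / (2/5) = 7/10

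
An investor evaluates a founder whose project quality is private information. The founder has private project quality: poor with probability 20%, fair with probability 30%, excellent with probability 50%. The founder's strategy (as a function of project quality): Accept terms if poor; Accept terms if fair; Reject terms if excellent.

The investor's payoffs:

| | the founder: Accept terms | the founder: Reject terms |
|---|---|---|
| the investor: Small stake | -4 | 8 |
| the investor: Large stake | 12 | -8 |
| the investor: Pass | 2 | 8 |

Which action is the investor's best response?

Pass

Compute the investor's expected payoff for each action, taking the expectation over the founder's type.
E[Small stake] = 0.2·(-4) + 0.3·(-4) + 0.5·(8) = 2
E[Large stake] = 0.2·(12) + 0.3·(12) + 0.5·(-8) = 2
E[Pass] = 0.2·(2) + 0.3·(2) + 0.5·(8) = 5
Best response: Pass (5 is the largest).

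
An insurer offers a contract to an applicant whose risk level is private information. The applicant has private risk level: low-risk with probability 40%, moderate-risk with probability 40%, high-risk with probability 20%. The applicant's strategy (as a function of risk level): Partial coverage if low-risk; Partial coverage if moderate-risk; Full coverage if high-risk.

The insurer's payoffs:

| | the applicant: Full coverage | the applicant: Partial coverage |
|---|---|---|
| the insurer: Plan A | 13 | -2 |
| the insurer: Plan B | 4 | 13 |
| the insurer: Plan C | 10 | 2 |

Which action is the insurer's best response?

Compute the insurer's expected payoff for each action, taking the expectation over the applicant's type.
E[Plan A] = 0.4·(-2) + 0.4·(-2) + 0.2·(13) = 1
E[Plan B] = 0.4·(13) + 0.4·(13) + 0.2·(4) = 11.2
E[Plan C] = 0.4·(2) + 0.4·(2) + 0.2·(10) = 3.6
Best response: Plan B (11.2 is the largest).

Plan B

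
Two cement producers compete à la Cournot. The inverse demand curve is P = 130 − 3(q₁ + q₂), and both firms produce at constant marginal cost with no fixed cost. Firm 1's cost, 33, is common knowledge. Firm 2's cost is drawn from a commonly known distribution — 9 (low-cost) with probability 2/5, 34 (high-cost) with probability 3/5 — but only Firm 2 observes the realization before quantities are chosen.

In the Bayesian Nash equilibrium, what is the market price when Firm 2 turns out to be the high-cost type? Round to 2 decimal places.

67.33

Type-c best response for Firm 2: q₂(c) = (130 − c)/6 − q₁/2.
Firm 1 maximizes expected profit; its first-order condition is 130 − 6q₁ − 3E[q₂] − 33 = 0.
Substituting E[q₂] and solving: E[c₂] = 24, so q₁ = (130 − 2·33 + 24)/9 = 9.77778.
q₂(high-cost) = 11.1111, so P = 130 − 3·(9.77778 + 11.1111) = 67.3333.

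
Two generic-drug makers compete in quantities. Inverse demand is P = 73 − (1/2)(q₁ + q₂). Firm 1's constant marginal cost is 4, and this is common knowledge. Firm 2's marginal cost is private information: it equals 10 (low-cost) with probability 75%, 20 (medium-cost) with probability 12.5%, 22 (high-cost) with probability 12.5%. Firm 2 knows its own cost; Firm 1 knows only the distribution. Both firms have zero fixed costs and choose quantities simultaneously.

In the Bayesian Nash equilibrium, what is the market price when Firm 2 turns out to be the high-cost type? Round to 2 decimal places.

Firm 2 with cost c maximizes (73 − (1/2)(q₁+q₂) − c)·q₂, giving q₂(c) = (73 − c − (1/2)q₁).
E[c₂] = 0.75·10 + 0.125·20 + 0.125·22 = 12.75
Firm 1's FOC against E[q₂] yields q₁ = (73 − 2·4 + E[c₂])/(3/2) = (73 − 8 + 12.75)/(3/2) = 51.8333.
q₂(high-cost) = 25.0833, so P = 73 − (1/2)·(51.8333 + 25.0833) = 34.5417.

34.54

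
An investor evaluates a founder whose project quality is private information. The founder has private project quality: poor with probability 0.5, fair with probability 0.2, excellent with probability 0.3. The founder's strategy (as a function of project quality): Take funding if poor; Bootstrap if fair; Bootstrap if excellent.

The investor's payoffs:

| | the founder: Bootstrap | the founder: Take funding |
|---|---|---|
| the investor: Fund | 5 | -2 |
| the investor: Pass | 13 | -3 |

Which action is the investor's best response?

Pass

Compute the investor's expected payoff for each action, taking the expectation over the founder's type.
E[Fund] = 0.5·(-2) + 0.2·(5) + 0.3·(5) = 1.5
E[Pass] = 0.5·(-3) + 0.2·(13) + 0.3·(13) = 5
Best response: Pass (5 is the largest).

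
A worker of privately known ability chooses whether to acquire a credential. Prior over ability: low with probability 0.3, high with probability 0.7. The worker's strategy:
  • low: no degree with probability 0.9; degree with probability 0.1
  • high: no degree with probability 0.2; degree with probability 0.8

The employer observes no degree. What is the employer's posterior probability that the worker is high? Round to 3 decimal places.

P(no degree) = 0.3·0.9 + 0.7·0.2 = 0.41
P(high | no degree) = (0.7·0.2) / 0.41 = 0.14 / 0.41 = 0.341463

0.341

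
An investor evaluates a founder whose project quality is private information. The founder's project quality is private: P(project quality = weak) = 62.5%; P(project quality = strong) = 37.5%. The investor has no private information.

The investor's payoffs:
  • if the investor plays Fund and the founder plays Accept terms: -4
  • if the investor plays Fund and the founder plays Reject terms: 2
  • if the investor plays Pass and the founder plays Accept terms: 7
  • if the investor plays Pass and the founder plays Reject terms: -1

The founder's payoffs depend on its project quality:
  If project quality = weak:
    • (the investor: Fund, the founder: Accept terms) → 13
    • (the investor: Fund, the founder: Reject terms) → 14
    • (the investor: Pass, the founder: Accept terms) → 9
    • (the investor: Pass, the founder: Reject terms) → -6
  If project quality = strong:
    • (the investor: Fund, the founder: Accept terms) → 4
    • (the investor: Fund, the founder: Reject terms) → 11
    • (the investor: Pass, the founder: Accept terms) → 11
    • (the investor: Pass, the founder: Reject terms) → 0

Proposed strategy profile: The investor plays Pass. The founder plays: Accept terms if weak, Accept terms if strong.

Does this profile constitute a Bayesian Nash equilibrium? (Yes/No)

A profile is a BNE iff every type of every player is best-responding given beliefs about the other side.
The investor plays Pass: E[Pass] = 0.625·(7) + 0.375·(7) = 7; E[Fund] = -4. Best-responding. ✓
The founder (project quality weak), facing Pass: Accept terms gives 9, Reject terms gives -6. Proposed Accept terms is best. ✓
The founder (project quality strong), facing Pass: Accept terms gives 11, Reject terms gives 0. Proposed Accept terms is best. ✓

Yes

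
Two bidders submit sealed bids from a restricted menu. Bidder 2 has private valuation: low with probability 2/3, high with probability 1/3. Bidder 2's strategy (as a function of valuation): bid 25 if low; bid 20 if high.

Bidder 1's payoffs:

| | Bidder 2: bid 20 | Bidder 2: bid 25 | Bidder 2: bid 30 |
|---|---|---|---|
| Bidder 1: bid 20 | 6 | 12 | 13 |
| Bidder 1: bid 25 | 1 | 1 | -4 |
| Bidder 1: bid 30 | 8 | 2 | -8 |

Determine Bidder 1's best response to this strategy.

bid 20

E[bid 20] = 2/3·(12) + 1/3·(6) = 10
E[bid 25] = 2/3·(1) + 1/3·(1) = 1
E[bid 30] = 2/3·(2) + 1/3·(8) = 4
Best response: bid 20 (10 is the largest).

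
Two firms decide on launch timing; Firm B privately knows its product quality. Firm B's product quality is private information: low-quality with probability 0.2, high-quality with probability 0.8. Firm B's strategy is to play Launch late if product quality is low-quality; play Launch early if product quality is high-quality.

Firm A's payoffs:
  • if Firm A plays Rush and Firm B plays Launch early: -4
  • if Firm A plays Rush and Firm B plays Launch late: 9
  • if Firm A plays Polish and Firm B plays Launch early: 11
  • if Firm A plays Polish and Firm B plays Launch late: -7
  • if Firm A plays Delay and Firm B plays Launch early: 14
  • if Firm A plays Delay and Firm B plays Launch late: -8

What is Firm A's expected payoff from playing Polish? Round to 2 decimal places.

Take the expectation over Firm B's product quality, weighting each type's action by its prior probability.
E[Polish] = 0.2·(-7) + 0.8·11 = (-1.4) + 8.8 = 7.4

7.40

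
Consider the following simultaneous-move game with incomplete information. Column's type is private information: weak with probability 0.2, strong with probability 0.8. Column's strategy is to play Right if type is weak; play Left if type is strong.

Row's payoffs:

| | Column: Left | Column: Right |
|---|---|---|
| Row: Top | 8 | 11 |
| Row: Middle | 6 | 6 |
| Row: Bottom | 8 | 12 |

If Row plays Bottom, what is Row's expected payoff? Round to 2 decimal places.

Take the expectation over Column's type, weighting each type's action by its prior probability.
E[Bottom] = 0.2·12 + 0.8·8 = 2.4 + 6.4 = 8.8

8.80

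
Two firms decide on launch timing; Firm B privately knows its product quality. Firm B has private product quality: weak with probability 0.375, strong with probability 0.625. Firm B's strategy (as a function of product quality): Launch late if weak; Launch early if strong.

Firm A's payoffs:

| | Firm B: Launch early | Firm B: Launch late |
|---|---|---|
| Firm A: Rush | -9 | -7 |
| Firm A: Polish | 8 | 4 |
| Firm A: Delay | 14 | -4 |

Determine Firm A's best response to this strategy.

E[Rush] = 0.375·(-7) + 0.625·(-9) = -8.25
E[Polish] = 0.375·(4) + 0.625·(8) = 6.5
E[Delay] = 0.375·(-4) + 0.625·(14) = 7.25
Best response: Delay (7.25 is the largest).

Delay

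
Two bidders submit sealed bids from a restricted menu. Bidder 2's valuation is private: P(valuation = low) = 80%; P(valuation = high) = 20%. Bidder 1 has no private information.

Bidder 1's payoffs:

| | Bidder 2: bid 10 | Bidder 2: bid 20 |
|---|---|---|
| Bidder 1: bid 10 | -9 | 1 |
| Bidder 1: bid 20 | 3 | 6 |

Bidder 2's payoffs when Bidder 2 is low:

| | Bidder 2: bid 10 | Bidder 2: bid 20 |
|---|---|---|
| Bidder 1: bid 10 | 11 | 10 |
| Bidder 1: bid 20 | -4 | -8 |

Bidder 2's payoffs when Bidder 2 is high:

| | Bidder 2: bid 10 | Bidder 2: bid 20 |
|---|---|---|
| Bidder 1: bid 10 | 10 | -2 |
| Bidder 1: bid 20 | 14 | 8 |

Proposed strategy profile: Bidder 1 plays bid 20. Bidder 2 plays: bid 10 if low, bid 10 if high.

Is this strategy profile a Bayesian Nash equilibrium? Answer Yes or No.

Yes

A profile is a BNE iff every type of every player is best-responding given beliefs about the other side.
Bidder 1 plays bid 20: E[bid 20] = 0.8·(3) + 0.2·(3) = 3; E[bid 10] = -9. Best-responding. ✓
Bidder 2 (valuation low), facing bid 20: bid 10 gives -4, bid 20 gives -8. Proposed bid 10 is best. ✓
Bidder 2 (valuation high), facing bid 20: bid 10 gives 14, bid 20 gives 8. Proposed bid 10 is best. ✓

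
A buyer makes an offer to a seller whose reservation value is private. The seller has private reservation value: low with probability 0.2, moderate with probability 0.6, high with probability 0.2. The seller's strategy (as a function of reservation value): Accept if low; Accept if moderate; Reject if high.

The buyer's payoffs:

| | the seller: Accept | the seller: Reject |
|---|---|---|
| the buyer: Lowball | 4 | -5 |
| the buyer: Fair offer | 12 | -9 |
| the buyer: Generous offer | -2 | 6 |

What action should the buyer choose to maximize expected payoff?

Fair offer

Compute the buyer's expected payoff for each action, taking the expectation over the seller's type.
E[Lowball] = 0.2·(4) + 0.6·(4) + 0.2·(-5) = 2.2
E[Fair offer] = 0.2·(12) + 0.6·(12) + 0.2·(-9) = 7.8
E[Generous offer] = 0.2·(-2) + 0.6·(-2) + 0.2·(6) = -0.4
Best response: Fair offer (7.8 is the largest).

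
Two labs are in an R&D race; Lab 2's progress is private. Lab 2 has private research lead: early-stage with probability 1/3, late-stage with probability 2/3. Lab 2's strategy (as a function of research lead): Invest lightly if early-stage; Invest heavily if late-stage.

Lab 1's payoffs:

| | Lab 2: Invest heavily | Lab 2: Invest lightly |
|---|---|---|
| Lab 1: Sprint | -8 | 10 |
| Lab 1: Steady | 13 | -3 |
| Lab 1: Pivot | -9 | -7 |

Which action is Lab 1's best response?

E[Sprint] = 1/3·(10) + 2/3·(-8) = -2
E[Steady] = 1/3·(-3) + 2/3·(13) = 23/3
E[Pivot] = 1/3·(-7) + 2/3·(-9) = -25/3
Best response: Steady (23/3 is the largest).

Steady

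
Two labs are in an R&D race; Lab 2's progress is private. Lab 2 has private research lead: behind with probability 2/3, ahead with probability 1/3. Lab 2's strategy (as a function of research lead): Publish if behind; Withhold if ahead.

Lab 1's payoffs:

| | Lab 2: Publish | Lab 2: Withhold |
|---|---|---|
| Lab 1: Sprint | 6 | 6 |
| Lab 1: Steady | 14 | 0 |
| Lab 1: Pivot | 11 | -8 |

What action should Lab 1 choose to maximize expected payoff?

E[Sprint] = 2/3·(6) + 1/3·(6) = 6
E[Steady] = 2/3·(14) + 1/3·(0) = 28/3
E[Pivot] = 2/3·(11) + 1/3·(-8) = 14/3
Best response: Steady (28/3 is the largest).

Steady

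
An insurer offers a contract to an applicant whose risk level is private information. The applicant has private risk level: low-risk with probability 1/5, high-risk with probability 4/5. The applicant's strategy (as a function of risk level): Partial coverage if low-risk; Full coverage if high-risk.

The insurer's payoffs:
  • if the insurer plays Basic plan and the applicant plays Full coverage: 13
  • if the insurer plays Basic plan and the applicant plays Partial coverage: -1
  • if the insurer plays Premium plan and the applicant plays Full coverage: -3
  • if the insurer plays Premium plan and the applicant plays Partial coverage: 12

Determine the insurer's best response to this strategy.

E[Basic plan] = 1/5·(-1) + 4/5·(13) = 51/5
E[Premium plan] = 1/5·(12) + 4/5·(-3) = 0
Best response: Basic plan (51/5 is the largest).

Basic plan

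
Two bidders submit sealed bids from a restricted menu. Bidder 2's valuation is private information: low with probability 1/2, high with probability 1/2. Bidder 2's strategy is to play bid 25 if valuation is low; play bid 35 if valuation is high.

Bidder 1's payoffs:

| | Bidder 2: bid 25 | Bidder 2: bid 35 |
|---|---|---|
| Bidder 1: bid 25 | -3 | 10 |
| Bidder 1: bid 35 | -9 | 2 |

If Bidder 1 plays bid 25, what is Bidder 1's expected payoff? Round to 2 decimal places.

E[bid 25] = 1/2·(-3) + 1/2·10 = (-3/2) + 5 = 7/2

3.50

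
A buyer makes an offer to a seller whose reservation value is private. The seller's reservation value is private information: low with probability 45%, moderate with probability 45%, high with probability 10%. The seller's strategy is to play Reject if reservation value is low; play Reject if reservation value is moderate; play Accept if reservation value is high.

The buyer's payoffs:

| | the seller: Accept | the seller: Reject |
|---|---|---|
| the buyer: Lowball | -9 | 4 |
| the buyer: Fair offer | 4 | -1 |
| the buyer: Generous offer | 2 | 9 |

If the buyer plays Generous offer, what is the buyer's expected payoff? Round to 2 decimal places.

E[Generous offer] = 0.45·9 + 0.45·9 + 0.1·2 = 4.05 + 4.05 + 0.2 = 8.3

8.30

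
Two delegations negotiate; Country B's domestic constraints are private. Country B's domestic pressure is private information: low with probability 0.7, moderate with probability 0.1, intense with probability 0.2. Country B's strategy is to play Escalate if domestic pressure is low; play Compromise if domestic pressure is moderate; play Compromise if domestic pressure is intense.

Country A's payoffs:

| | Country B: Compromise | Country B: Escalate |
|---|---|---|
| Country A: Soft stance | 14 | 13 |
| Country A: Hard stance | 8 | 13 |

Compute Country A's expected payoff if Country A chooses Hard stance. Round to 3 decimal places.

E[Hard stance] = 0.7·13 + 0.1·8 + 0.2·8 = 9.1 + 0.8 + 1.6 = 11.5

11.500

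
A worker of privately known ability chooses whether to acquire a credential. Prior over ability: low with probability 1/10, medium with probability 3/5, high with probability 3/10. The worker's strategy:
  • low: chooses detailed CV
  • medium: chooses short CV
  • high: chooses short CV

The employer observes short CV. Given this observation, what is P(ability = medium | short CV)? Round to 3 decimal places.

0.667

P(short CV) = (1/10)·0 + (3/5)·1 + (3/10)·1 = 9/10
P(medium | short CV) = ((3/5)·1) / (9/10) = (3/5) / (9/10) = 2/3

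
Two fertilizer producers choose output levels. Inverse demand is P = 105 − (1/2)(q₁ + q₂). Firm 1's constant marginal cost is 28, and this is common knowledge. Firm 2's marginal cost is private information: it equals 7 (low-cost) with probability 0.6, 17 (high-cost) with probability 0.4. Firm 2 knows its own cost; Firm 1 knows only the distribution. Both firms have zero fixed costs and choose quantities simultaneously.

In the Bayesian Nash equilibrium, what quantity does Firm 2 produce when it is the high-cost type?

68

Firm 2 with cost c maximizes (105 − (1/2)(q₁+q₂) − c)·q₂, giving q₂(c) = (105 − c − (1/2)q₁).
E[c₂] = 0.6·7 + 0.4·17 = 11
Firm 1's FOC against E[q₂] yields q₁ = (105 − 2·28 + E[c₂])/(3/2) = (105 − 56 + 11)/(3/2) = 40.
q₂(high-cost) = (105 − 17 − (1/2)·40) = 68.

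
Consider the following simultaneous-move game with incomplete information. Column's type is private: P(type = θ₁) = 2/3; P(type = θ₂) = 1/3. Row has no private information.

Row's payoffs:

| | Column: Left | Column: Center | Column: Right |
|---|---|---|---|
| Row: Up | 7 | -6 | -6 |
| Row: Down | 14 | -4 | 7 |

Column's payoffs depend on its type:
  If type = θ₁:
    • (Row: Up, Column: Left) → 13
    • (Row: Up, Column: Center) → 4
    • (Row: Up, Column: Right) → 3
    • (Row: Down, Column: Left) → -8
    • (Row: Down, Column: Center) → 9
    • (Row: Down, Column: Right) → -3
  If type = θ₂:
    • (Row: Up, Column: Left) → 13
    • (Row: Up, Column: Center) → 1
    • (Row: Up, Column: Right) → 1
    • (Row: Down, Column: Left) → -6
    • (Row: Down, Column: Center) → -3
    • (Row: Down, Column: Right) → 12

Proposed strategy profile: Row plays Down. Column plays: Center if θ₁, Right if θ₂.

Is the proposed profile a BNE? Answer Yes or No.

A profile is a BNE iff every type of every player is best-responding given beliefs about the other side.
Row plays Down: E[Down] = 2/3·(-4) + 1/3·(7) = -1/3; E[Up] = -6. Best-responding. ✓
Column (type θ₁), facing Down: Left gives -8, Center gives 9, Right gives -3. Proposed Center is best. ✓
Column (type θ₂), facing Down: Left gives -6, Center gives -3, Right gives 12. Proposed Right is best. ✓

Yes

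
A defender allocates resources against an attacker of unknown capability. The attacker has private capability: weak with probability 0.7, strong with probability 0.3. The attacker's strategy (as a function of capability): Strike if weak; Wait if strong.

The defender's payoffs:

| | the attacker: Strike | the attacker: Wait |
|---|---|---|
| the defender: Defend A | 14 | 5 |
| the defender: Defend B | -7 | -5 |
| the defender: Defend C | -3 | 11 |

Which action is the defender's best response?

E[Defend A] = 0.7·(14) + 0.3·(5) = 11.3
E[Defend B] = 0.7·(-7) + 0.3·(-5) = -6.4
E[Defend C] = 0.7·(-3) + 0.3·(11) = 1.2
Best response: Defend A (11.3 is the largest).

Defend A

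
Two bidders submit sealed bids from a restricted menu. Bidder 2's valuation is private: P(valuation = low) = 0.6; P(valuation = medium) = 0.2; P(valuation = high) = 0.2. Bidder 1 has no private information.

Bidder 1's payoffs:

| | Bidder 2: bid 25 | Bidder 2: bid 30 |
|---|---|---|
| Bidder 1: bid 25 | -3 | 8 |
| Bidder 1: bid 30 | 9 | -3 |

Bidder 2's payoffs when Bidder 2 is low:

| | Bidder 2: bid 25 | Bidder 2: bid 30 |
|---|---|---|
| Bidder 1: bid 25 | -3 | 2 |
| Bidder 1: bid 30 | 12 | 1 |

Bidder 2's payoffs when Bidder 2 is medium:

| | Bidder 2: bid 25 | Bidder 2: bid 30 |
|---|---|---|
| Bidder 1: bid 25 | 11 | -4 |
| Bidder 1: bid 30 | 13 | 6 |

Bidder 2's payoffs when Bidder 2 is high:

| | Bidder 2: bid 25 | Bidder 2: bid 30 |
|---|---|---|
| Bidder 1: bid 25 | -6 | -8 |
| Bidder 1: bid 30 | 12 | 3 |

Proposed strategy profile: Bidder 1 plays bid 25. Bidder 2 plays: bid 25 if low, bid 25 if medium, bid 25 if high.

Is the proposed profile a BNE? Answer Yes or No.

No

A profile is a BNE iff every type of every player is best-responding given beliefs about the other side.
Bidder 1 plays bid 25: E[bid 25] = 0.6·(-3) + 0.2·(-3) + 0.2·(-3) = -3; E[bid 30] = 9. Not best-responding. ✗
Bidder 2 (valuation low), facing bid 25: bid 25 gives -3, bid 30 gives 2. Proposed bid 25 is not best — profitable deviation exists. ✗
Bidder 2 (valuation medium), facing bid 25: bid 25 gives 11, bid 30 gives -4. Proposed bid 25 is best. ✓
Bidder 2 (valuation high), facing bid 25: bid 25 gives -6, bid 30 gives -8. Proposed bid 25 is best. ✓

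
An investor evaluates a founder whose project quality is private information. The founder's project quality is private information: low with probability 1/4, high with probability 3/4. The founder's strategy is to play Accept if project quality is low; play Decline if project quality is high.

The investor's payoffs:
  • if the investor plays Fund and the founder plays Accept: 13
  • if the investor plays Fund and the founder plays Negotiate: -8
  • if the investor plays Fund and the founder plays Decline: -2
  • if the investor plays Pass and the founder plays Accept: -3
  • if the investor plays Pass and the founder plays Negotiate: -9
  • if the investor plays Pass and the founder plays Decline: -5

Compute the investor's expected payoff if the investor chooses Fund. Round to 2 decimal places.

1.75

Take the expectation over the founder's project quality, weighting each type's action by its prior probability.
E[Fund] = 1/4·13 + 3/4·(-2) = 13/4 + (-3/2) = 7/4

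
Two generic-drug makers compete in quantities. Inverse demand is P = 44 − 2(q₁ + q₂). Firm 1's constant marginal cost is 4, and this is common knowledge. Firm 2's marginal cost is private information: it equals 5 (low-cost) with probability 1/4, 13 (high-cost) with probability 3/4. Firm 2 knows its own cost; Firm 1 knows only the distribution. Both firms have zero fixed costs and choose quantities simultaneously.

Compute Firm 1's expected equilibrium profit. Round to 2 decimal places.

Firm 2 with cost c maximizes (44 − 2(q₁+q₂) − c)·q₂, giving q₂(c) = (44 − c − 2q₁)/4.
E[c₂] = 1/4·5 + 3/4·13 = 11
Firm 1's FOC against E[q₂] yields q₁ = (44 − 2·4 + E[c₂])/6 = (44 − 8 + 11)/6 = 7.83333.
E[P] = 44 − 2·(q₁ + E[q₂]) = 19.6667; Firm 1's expected profit = (E[P] − 4)·q₁ = (19.6667 − 4)·7.83333 = 122.722.

122.72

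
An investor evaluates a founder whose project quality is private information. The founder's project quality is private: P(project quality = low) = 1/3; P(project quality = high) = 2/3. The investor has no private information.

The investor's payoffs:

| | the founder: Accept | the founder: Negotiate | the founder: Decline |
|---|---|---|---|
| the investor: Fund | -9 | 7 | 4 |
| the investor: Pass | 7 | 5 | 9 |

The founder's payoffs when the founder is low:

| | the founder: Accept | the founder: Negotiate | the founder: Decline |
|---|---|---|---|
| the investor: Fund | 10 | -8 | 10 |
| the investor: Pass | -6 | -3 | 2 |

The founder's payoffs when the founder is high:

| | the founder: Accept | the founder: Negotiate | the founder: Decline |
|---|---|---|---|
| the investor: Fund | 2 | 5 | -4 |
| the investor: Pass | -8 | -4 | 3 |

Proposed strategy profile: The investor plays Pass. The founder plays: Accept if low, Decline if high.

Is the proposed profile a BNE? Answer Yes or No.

No

The investor plays Pass: E[Pass] = 1/3·(7) + 2/3·(9) = 25/3; E[Fund] = -1/3. Best-responding. ✓
The founder (project quality low), facing Pass: Accept gives -6, Negotiate gives -3, Decline gives 2. Proposed Accept is not best — profitable deviation exists. ✗
The founder (project quality high), facing Pass: Accept gives -8, Negotiate gives -4, Decline gives 3. Proposed Decline is best. ✓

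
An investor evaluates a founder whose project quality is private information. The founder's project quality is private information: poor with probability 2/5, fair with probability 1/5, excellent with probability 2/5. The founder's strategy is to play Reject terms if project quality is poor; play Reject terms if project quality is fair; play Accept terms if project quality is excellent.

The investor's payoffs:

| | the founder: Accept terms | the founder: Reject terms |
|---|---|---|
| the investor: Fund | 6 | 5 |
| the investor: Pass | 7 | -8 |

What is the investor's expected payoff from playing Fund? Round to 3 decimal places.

5.400

E[Fund] = 2/5·5 + 1/5·5 + 2/5·6 = 2 + 1 + 12/5 = 27/5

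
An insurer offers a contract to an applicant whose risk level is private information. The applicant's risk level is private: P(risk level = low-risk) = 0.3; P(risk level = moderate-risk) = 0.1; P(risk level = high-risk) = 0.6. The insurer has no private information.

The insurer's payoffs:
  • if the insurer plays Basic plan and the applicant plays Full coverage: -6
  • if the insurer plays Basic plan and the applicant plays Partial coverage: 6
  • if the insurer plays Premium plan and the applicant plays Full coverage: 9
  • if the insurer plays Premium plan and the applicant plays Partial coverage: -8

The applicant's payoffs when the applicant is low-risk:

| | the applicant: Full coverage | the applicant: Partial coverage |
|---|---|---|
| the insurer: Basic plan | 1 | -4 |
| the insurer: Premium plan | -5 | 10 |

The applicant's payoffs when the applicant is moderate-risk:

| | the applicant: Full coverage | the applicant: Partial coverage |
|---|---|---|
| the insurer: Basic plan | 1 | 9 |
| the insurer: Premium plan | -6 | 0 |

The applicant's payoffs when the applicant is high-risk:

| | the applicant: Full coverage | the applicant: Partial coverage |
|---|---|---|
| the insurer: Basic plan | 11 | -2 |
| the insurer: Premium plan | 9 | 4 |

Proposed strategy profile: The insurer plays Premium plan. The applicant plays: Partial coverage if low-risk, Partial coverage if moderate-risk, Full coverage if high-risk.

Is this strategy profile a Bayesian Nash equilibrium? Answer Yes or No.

Yes

The insurer plays Premium plan: E[Premium plan] = 0.3·(-8) + 0.1·(-8) + 0.6·(9) = 2.2; E[Basic plan] = -1.2. Best-responding. ✓
The applicant (risk level low-risk), facing Premium plan: Full coverage gives -5, Partial coverage gives 10. Proposed Partial coverage is best. ✓
The applicant (risk level moderate-risk), facing Premium plan: Full coverage gives -6, Partial coverage gives 0. Proposed Partial coverage is best. ✓
The applicant (risk level high-risk), facing Premium plan: Full coverage gives 9, Partial coverage gives 4. Proposed Full coverage is best. ✓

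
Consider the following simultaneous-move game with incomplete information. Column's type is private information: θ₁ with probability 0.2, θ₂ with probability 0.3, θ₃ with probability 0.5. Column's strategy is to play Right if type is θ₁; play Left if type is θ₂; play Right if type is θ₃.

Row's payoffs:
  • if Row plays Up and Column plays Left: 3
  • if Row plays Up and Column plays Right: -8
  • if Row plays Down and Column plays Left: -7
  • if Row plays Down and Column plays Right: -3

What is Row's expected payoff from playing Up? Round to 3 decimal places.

-4.700

E[Up] = 0.2·(-8) + 0.3·3 + 0.5·(-8) = (-1.6) + 0.9 + (-4) = -4.7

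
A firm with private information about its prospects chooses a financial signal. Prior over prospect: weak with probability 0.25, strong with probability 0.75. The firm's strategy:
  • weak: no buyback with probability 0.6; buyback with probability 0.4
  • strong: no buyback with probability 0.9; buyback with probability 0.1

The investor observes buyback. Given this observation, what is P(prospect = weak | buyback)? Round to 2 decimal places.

Apply Bayes' rule using the sender's strategy as the likelihood.
P(buyback) = 0.25·0.4 + 0.75·0.1 = 0.175
P(weak | buyback) = (0.25·0.4) / 0.175 = 0.1 / 0.175 = 0.571429

0.57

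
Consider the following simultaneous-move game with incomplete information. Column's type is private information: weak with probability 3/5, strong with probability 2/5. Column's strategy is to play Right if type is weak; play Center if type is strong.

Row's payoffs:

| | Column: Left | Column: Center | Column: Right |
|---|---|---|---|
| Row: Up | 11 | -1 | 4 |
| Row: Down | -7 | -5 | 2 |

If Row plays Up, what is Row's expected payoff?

2

E[Up] = 3/5·4 + 2/5·(-1) = 12/5 + (-2/5) = 2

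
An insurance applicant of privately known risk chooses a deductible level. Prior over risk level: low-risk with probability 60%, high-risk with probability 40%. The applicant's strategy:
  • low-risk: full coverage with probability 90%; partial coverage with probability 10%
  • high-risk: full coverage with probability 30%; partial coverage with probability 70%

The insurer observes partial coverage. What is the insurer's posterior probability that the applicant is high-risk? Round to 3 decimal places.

0.824

Apply Bayes' rule using the sender's strategy as the likelihood.
P(partial coverage) = 0.6·0.1 + 0.4·0.7 = 0.34
P(high-risk | partial coverage) = (0.4·0.7) / 0.34 = 0.28 / 0.34 = 0.823529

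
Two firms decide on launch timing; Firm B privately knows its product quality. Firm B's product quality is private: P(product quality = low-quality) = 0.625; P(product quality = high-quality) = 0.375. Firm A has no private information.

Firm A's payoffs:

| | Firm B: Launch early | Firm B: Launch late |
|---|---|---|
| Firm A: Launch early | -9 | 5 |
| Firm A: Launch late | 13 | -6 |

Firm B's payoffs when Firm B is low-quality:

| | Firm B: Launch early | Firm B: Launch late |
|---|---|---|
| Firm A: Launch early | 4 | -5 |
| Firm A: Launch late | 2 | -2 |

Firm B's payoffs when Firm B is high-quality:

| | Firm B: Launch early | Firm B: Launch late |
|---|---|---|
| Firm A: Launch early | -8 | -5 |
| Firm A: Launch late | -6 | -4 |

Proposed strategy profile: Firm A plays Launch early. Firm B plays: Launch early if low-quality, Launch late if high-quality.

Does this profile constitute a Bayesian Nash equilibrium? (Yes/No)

No

Firm A plays Launch early: E[Launch early] = 0.625·(-9) + 0.375·(5) = -3.75; E[Launch late] = 5.875. Not best-responding. ✗
Firm B (product quality low-quality), facing Launch early: Launch early gives 4, Launch late gives -5. Proposed Launch early is best. ✓
Firm B (product quality high-quality), facing Launch early: Launch early gives -8, Launch late gives -5. Proposed Launch late is best. ✓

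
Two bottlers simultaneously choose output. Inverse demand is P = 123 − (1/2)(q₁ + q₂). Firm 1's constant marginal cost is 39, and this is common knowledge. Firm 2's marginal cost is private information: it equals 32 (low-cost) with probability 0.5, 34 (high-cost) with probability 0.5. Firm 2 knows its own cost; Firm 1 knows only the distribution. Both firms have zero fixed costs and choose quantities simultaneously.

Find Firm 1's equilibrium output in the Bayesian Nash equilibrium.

Type-c best response for Firm 2: q₂(c) = (123 − c) − q₁/2.
Firm 1 maximizes expected profit; its first-order condition is 123 − q₁ − (1/2)E[q₂] − 39 = 0.
Substituting E[q₂] and solving: E[c₂] = 33, so q₁ = (123 − 2·39 + 33)/(3/2) = 52.

52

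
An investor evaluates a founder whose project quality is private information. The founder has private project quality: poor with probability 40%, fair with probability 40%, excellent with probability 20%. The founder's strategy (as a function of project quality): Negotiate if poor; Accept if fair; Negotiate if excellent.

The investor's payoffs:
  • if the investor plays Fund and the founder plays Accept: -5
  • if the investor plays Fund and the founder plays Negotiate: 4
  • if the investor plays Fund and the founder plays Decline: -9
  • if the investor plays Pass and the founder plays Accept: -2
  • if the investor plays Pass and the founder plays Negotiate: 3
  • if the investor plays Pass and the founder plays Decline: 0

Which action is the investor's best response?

E[Fund] = 0.4·(4) + 0.4·(-5) + 0.2·(4) = 0.4
E[Pass] = 0.4·(3) + 0.4·(-2) + 0.2·(3) = 1
Best response: Pass (1 is the largest).

Pass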